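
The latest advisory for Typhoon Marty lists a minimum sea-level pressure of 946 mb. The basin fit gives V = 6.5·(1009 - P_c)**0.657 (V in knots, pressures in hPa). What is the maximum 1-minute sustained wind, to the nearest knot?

99 kt

ΔP = 1009 − 946 = 63 mb.
63^0.657 ≈ 15.211.
V ≈ 6.5 × 15.211 ≈ 98.9 kt.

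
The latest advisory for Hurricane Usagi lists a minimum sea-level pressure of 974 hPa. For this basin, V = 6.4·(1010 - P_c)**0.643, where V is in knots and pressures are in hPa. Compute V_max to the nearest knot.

ΔP = 1010 − 974 = 36 hPa.
36^0.643 ≈ 10.016.
V ≈ 6.4 × 10.016 ≈ 64.1 kt.

64 kt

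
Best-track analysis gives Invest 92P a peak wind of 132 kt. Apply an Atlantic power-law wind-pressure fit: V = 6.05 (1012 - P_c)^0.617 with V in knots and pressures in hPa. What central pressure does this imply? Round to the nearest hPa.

864 hPa

ΔP = (V / 6.05)^(1/0.617) = (132/6.05)^1.621.
132/6.05 = 21.818; 21.818^1.621 ≈ 147.87 hPa.
P_c = 1012 − 147.87 = 864.13 ≈ 864 hPa.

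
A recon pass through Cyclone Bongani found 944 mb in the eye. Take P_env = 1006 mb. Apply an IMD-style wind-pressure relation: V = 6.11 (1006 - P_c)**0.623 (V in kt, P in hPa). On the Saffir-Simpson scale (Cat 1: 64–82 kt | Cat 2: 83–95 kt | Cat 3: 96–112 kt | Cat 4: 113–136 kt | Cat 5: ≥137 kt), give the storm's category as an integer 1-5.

ΔP = 1006 − 944 = 62 mb.
V ≈ 6.11 × 62^0.623 = 6.11 × 13.08 ≈ 80 kt.
80 kt falls in the Category 1 band.

1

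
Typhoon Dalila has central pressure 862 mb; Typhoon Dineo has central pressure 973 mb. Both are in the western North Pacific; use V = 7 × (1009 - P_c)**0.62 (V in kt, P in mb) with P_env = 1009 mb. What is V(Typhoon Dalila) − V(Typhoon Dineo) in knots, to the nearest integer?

90 kt

Typhoon Dalila: ΔP = 147; V ≈ 7 × 147^0.62 ≈ 154.47 kt.
Typhoon Dineo: ΔP = 36; V ≈ 7 × 36^0.62 ≈ 64.57 kt.
Difference ≈ 154.47 − 64.57 = 89.90 → 90 kt.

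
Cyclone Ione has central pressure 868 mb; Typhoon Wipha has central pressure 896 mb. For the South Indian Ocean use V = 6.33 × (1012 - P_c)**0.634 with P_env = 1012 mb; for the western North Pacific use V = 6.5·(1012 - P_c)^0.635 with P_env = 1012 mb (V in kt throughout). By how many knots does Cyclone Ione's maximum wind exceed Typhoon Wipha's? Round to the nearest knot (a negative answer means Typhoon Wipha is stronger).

15 kt

Cyclone Ione: ΔP = 144; V ≈ 6.33 × 144^0.634 ≈ 147.84 kt.
Typhoon Wipha: ΔP = 116; V ≈ 6.5 × 116^0.635 ≈ 133.00 kt.
Difference ≈ 147.84 − 133.00 = 14.84 → 15 kt.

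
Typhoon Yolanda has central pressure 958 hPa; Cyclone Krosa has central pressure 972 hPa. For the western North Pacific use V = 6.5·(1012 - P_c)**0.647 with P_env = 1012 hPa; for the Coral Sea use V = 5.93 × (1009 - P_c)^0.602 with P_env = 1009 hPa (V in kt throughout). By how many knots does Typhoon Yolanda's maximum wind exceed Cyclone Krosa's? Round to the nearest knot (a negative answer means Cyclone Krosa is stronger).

Typhoon Yolanda: ΔP = 54; V ≈ 6.5 × 54^0.647 ≈ 85.86 kt.
Cyclone Krosa: ΔP = 37; V ≈ 5.93 × 37^0.602 ≈ 52.13 kt.
Difference ≈ 85.86 − 52.13 = 33.73 → 34 kt.

34 kt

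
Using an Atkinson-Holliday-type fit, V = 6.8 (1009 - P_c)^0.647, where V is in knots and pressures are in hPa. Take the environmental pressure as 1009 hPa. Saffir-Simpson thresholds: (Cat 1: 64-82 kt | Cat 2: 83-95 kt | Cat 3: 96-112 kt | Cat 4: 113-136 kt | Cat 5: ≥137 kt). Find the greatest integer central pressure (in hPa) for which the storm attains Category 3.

949 hPa

Category 3 begins at V = 96 kt.
Required ΔP = (96/6.8)^(1/0.647) = 14.118^1.546 ≈ 59.85 hPa.
P_c ≤ 1009 − 59.85 = 949.15, so the highest integer P_c is 949 hPa.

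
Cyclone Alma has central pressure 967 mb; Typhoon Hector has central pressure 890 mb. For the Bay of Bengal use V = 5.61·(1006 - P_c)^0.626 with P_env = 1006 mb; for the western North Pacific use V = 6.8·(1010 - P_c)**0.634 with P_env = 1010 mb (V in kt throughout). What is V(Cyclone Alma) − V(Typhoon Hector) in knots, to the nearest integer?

-86 kt

Cyclone Alma: ΔP = 39; V ≈ 5.61 × 39^0.626 ≈ 55.59 kt.
Typhoon Hector: ΔP = 120; V ≈ 6.8 × 120^0.634 ≈ 141.48 kt.
Difference ≈ 55.59 − 141.48 = -85.89 → -86 kt.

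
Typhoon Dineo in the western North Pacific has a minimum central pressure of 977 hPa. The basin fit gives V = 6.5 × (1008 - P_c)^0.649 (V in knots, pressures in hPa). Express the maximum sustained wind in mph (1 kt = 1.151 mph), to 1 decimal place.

69.5 mph

ΔP = 1008 − 977 = 31 hPa.
V ≈ 6.5 × 31^0.649 = 6.5 × 9.287 ≈ 60.368 kt.
60.368 × 1.151 ≈ 69.48 mph → 69.5 mph.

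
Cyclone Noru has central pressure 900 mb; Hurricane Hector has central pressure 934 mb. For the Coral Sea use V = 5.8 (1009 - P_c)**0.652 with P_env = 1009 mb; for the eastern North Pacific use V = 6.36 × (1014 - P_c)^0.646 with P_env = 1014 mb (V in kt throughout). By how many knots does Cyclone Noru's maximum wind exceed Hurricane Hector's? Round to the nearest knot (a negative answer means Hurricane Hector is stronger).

16 kt

Cyclone Noru: ΔP = 109; V ≈ 5.8 × 109^0.652 ≈ 123.55 kt.
Hurricane Hector: ΔP = 80; V ≈ 6.36 × 80^0.646 ≈ 107.86 kt.
Difference ≈ 123.55 − 107.86 = 15.69 → 16 kt.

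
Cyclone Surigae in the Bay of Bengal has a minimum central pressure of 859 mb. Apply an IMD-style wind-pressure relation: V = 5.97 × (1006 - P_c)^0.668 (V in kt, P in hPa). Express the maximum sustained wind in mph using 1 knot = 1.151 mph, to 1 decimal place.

ΔP = 1006 − 859 = 147 mb.
V ≈ 5.97 × 147^0.668 = 5.97 × 28.039 ≈ 167.395 kt.
167.395 × 1.151 ≈ 192.67 mph → 192.7 mph.

192.7 mph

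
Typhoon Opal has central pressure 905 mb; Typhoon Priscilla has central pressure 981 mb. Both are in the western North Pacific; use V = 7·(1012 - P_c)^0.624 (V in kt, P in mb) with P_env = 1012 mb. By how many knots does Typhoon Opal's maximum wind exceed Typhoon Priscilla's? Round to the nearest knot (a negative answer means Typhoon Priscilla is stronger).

Typhoon Opal: ΔP = 107; V ≈ 7 × 107^0.624 ≈ 129.25 kt.
Typhoon Priscilla: ΔP = 31; V ≈ 7 × 31^0.624 ≈ 59.66 kt.
Difference ≈ 129.25 − 59.66 = 69.59 → 70 kt.

70 kt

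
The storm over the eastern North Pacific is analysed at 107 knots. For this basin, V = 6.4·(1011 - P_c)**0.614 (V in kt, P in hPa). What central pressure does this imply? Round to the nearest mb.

ΔP = (V / 6.4)^(1/0.614) = (107/6.4)^1.629.
107/6.4 = 16.719; 16.719^1.629 ≈ 98.22 mb.
P_c = 1011 − 98.22 = 912.78 ≈ 913 mb.

913 mb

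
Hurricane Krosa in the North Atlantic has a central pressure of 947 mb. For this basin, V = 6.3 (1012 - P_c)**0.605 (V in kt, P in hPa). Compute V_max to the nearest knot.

79 kt

ΔP = 1012 − 947 = 65 mb.
65^0.605 ≈ 12.497.
V ≈ 6.3 × 12.497 ≈ 78.7 kt.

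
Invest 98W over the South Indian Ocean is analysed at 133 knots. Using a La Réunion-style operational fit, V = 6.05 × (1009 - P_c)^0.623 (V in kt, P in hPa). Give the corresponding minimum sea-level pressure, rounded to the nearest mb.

866 mb

ΔP = (V / 6.05)^(1/0.623) = (133/6.05)^1.605.
133/6.05 = 21.983; 21.983^1.605 ≈ 142.64 mb.
P_c = 1009 − 142.64 = 866.36 ≈ 866 mb.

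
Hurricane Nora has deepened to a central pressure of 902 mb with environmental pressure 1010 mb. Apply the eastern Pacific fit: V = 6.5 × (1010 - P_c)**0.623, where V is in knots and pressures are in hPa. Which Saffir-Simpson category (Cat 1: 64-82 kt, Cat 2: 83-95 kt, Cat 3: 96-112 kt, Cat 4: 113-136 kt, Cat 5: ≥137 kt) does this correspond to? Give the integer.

ΔP = 1010 − 902 = 108 mb.
V ≈ 6.5 × 108^0.623 = 6.5 × 18.49 ≈ 120 kt.
120 kt falls in the Category 4 band.

4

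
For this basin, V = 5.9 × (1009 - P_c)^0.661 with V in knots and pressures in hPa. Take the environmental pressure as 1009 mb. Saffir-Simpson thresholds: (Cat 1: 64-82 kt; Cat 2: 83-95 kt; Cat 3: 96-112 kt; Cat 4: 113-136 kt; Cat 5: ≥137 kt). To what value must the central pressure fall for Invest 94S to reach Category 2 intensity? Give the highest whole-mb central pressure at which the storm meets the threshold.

954 mb

Category 2 begins at V = 83 kt.
Required ΔP = (83/5.9)^(1/0.661) = 14.068^1.513 ≈ 54.59 mb.
P_c ≤ 1009 − 54.59 = 954.41, so the highest integer P_c is 954 mb.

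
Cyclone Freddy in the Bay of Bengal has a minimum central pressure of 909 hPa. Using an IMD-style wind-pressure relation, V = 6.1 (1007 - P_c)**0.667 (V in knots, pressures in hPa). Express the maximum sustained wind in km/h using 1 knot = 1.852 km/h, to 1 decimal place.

ΔP = 1007 − 909 = 98 hPa.
V ≈ 6.1 × 98^0.667 = 6.1 × 21.289 ≈ 129.861 kt.
129.861 × 1.852 ≈ 240.50 km/h → 240.5 km/h.

240.5 km/h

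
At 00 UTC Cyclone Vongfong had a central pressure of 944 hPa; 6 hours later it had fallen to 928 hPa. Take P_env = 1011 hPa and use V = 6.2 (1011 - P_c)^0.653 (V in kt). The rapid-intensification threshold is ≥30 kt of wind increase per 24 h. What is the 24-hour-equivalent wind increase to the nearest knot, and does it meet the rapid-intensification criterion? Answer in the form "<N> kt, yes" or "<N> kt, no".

V₁: ΔP = 67, V ≈ 6.2 × 67^0.653 ≈ 96.56 kt.
V₂: ΔP = 83, V ≈ 6.2 × 83^0.653 ≈ 111.06 kt.
ΔV over 6 h = 14.50 kt → 24 h equivalent = 14.50 × 24/6 ≈ 58.00 kt.
58 kt ≥ 30 kt ⇒ rapid intensification.

58 kt, yes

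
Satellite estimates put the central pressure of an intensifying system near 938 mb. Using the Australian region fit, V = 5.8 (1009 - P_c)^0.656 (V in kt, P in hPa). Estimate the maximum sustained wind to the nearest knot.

95 kt

ΔP = 1009 − 938 = 71 mb.
71^0.656 ≈ 16.384.
V ≈ 5.8 × 16.384 ≈ 95.0 kt.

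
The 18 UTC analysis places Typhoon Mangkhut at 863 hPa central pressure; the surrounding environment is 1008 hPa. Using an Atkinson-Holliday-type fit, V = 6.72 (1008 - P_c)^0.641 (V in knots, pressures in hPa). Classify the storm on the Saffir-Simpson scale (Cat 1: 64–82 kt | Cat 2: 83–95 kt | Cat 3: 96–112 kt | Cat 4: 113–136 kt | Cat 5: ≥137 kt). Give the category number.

5

ΔP = 1008 − 863 = 145 hPa.
V ≈ 6.72 × 145^0.641 = 6.72 × 24.29 ≈ 163 kt.
163 kt falls in the Category 5 band.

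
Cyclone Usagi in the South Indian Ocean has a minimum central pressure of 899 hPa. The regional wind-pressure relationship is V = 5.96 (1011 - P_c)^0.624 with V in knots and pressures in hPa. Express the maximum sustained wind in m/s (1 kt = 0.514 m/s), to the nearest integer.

ΔP = 1011 − 899 = 112 hPa.
V ≈ 5.96 × 112^0.624 = 5.96 × 18.998 ≈ 113.229 kt.
113.229 × 0.514 ≈ 58.20 m/s → 58 m/s.

58 m/s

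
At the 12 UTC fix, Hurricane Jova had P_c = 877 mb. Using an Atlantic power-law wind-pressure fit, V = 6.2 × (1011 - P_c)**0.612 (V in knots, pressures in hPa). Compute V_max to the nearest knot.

124 kt

ΔP = 1011 − 877 = 134 mb.
134^0.612 ≈ 20.035.
V ≈ 6.2 × 20.035 ≈ 124.2 kt.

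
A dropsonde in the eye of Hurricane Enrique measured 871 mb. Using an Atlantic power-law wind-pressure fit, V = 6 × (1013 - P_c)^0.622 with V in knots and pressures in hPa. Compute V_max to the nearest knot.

131 kt

ΔP = 1013 − 871 = 142 mb.
142^0.622 ≈ 21.813.
V ≈ 6 × 21.813 ≈ 130.9 kt.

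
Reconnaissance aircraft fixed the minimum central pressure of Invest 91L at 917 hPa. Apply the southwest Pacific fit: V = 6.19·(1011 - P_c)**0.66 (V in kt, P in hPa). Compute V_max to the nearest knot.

124 kt

ΔP = 1011 − 917 = 94 hPa.
94^0.66 ≈ 20.057.
V ≈ 6.19 × 20.057 ≈ 124.2 kt.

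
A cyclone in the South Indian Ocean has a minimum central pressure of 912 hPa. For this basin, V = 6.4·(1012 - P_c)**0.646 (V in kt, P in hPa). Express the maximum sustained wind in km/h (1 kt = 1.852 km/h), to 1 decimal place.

232.2 km/h

ΔP = 1012 − 912 = 100 hPa.
V ≈ 6.4 × 100^0.646 = 6.4 × 19.588 ≈ 125.366 kt.
125.366 × 1.852 ≈ 232.18 km/h → 232.2 km/h.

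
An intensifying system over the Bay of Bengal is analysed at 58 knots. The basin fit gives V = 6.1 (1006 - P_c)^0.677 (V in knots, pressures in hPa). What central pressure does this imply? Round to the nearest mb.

978 mb

ΔP = (V / 6.1)^(1/0.677) = (58/6.1)^1.477.
58/6.1 = 9.508; 9.508^1.477 ≈ 27.85 mb.
P_c = 1006 − 27.85 = 978.15 ≈ 978 mb.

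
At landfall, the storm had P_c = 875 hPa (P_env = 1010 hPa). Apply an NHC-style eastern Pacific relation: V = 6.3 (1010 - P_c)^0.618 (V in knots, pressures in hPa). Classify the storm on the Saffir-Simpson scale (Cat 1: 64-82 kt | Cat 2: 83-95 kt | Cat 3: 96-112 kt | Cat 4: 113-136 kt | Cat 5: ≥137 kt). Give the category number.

ΔP = 1010 − 875 = 135 hPa.
V ≈ 6.3 × 135^0.618 = 6.3 × 20.73 ≈ 131 kt.
131 kt falls in the Category 4 band.

4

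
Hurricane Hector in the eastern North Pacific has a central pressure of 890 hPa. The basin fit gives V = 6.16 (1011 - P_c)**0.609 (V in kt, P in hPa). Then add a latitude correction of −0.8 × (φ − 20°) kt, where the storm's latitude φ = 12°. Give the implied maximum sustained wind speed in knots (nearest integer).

ΔP = 1011 − 890 = 121 hPa.
121^0.609 ≈ 18.553.
V ≈ 6.16 × 18.553 ≈ 114.3 kt.
Latitude correction: −0.8 × (12 − 20) = 6.4 kt.
Corrected V ≈ 120.7 kt → 121 kt.

121 kt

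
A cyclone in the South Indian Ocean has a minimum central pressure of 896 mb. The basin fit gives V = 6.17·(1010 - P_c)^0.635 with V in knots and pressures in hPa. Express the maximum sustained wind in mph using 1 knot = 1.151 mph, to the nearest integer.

144 mph

ΔP = 1010 − 896 = 114 mb.
V ≈ 6.17 × 114^0.635 = 6.17 × 20.236 ≈ 124.859 kt.
124.859 × 1.151 ≈ 143.71 mph → 144 mph.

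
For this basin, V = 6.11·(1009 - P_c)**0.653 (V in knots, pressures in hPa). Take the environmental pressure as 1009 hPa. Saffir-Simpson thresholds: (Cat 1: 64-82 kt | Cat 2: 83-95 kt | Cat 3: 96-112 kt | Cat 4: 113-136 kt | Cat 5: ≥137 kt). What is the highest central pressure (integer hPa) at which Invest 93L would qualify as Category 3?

Category 3 begins at V = 96 kt.
Required ΔP = (96/6.11)^(1/0.653) = 15.712^1.531 ≈ 67.90 hPa.
P_c ≤ 1009 − 67.90 = 941.10, so the highest integer P_c is 941 hPa.

941 hPa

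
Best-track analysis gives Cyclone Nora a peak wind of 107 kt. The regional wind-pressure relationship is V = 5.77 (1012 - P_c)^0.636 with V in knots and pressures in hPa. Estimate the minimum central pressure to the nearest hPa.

913 hPa

ΔP = (V / 5.77)^(1/0.636) = (107/5.77)^1.572.
107/5.77 = 18.544; 18.544^1.572 ≈ 98.64 hPa.
P_c = 1012 − 98.64 = 913.36 ≈ 913 hPa.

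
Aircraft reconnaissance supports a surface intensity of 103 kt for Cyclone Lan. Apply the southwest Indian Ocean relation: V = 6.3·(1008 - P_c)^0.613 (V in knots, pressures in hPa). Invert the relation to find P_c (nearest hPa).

ΔP = (V / 6.3)^(1/0.613) = (103/6.3)^1.631.
103/6.3 = 16.349; 16.349^1.631 ≈ 95.41 hPa.
P_c = 1008 − 95.41 = 912.59 ≈ 913 hPa.

913 hPa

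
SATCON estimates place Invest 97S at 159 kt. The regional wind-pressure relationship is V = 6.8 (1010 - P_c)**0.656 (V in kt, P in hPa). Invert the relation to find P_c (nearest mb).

888 mb

ΔP = (V / 6.8)^(1/0.656) = (159/6.8)^1.524.
159/6.8 = 23.382; 23.382^1.524 ≈ 122.10 mb.
P_c = 1010 − 122.10 = 887.90 ≈ 888 mb.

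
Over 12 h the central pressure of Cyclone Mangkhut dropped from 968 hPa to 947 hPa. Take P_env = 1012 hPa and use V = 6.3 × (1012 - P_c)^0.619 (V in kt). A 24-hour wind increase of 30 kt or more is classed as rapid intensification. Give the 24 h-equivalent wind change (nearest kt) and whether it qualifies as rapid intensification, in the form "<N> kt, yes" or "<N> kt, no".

36 kt, yes

V₁: ΔP = 44, V ≈ 6.3 × 44^0.619 ≈ 65.56 kt.
V₂: ΔP = 65, V ≈ 6.3 × 65^0.619 ≈ 83.47 kt.
ΔV over 12 h = 17.91 kt → 24 h equivalent = 17.91 × 24/12 ≈ 35.82 kt.
36 kt ≥ 30 kt ⇒ rapid intensification.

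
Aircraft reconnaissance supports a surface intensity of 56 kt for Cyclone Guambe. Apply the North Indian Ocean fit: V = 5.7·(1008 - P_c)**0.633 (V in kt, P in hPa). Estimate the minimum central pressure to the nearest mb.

ΔP = (V / 5.7)^(1/0.633) = (56/5.7)^1.580.
56/5.7 = 9.825; 9.825^1.580 ≈ 36.95 mb.
P_c = 1008 − 36.95 = 971.05 ≈ 971 mb.

971 mb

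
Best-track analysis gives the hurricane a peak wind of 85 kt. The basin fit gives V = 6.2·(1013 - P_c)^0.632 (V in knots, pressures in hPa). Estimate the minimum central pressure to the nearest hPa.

950 hPa

ΔP = (V / 6.2)^(1/0.632) = (85/6.2)^1.582.
85/6.2 = 13.710; 13.710^1.582 ≈ 62.96 hPa.
P_c = 1013 − 62.96 = 950.04 ≈ 950 hPa.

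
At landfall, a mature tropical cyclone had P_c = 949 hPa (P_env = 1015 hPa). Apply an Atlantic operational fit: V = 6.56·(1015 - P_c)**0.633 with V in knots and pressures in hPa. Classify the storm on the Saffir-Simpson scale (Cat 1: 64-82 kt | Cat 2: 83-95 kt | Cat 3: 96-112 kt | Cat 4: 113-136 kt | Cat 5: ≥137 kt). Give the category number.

ΔP = 1015 − 949 = 66 hPa.
V ≈ 6.56 × 66^0.633 = 6.56 × 14.18 ≈ 93 kt.
93 kt falls in the Category 2 band.

2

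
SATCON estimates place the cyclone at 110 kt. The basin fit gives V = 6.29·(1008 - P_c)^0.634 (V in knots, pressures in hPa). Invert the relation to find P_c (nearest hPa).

ΔP = (V / 6.29)^(1/0.634) = (110/6.29)^1.577.
110/6.29 = 17.488; 17.488^1.577 ≈ 91.23 hPa.
P_c = 1008 − 91.23 = 916.77 ≈ 917 hPa.

917 hPa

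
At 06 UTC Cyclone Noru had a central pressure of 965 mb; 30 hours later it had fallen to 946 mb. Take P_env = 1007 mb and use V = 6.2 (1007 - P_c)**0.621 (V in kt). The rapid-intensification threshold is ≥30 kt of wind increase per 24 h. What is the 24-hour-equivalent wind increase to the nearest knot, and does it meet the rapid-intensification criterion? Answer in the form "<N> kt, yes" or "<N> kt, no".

13 kt, no

V₁: ΔP = 42, V ≈ 6.2 × 42^0.621 ≈ 63.16 kt.
V₂: ΔP = 61, V ≈ 6.2 × 61^0.621 ≈ 79.63 kt.
ΔV over 30 h = 16.47 kt → 24 h equivalent = 16.47 × 24/30 ≈ 13.18 kt.
13 kt < 30 kt ⇒ not rapid intensification.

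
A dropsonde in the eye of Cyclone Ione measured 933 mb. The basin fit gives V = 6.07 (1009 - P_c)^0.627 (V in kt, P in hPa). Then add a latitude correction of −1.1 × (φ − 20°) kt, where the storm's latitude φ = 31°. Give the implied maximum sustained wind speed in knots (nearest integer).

ΔP = 1009 − 933 = 76 mb.
76^0.627 ≈ 15.110.
V ≈ 6.07 × 15.110 ≈ 91.7 kt.
Latitude correction: −1.1 × (31 − 20) = -12.1 kt.
Corrected V ≈ 79.6 kt → 80 kt.

80 kt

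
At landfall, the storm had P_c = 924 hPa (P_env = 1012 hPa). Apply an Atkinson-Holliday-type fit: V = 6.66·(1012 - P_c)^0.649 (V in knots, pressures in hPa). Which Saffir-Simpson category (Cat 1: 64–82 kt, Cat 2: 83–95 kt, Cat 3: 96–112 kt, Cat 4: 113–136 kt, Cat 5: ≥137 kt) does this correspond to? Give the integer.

ΔP = 1012 − 924 = 88 hPa.
V ≈ 6.66 × 88^0.649 = 6.66 × 18.28 ≈ 122 kt.
122 kt falls in the Category 4 band.

4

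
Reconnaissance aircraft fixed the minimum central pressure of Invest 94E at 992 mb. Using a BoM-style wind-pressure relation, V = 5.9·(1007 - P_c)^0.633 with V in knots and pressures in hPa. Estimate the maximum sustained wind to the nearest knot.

ΔP = 1007 − 992 = 15 mb.
15^0.633 ≈ 5.552.
V ≈ 5.9 × 5.552 ≈ 32.8 kt.

33 kt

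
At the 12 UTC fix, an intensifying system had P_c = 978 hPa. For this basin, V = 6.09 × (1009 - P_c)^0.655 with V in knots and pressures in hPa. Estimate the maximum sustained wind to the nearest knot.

ΔP = 1009 − 978 = 31 hPa.
31^0.655 ≈ 9.481.
V ≈ 6.09 × 9.481 ≈ 57.7 kt.

58 kt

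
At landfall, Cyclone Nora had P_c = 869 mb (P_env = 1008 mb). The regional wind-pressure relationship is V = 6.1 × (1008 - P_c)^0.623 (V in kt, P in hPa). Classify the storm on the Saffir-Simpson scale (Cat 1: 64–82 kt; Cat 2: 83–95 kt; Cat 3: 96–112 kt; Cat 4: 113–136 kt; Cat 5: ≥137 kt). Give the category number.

4

ΔP = 1008 − 869 = 139 mb.
V ≈ 6.1 × 139^0.623 = 6.1 × 21.63 ≈ 132 kt.
132 kt falls in the Category 4 band.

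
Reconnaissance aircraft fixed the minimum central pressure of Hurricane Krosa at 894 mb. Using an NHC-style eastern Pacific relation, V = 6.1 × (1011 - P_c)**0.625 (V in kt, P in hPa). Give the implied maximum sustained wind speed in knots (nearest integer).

ΔP = 1011 − 894 = 117 mb.
117^0.625 ≈ 19.616.
V ≈ 6.1 × 19.616 ≈ 119.7 kt.

120 kt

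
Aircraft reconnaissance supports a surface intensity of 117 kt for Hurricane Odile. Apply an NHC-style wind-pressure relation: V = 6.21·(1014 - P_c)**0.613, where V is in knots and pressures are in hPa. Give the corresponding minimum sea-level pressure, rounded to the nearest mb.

ΔP = (V / 6.21)^(1/0.613) = (117/6.21)^1.631.
117/6.21 = 18.841; 18.841^1.631 ≈ 120.25 mb.
P_c = 1014 − 120.25 = 893.75 ≈ 894 mb.

894 mb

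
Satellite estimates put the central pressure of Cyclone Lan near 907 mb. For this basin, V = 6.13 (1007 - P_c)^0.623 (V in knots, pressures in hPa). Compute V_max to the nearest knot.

108 kt

ΔP = 1007 − 907 = 100 mb.
100^0.623 ≈ 17.620.
V ≈ 6.13 × 17.620 ≈ 108.0 kt.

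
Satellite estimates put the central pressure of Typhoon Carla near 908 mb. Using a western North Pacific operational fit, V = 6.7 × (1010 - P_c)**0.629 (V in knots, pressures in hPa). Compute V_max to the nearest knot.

123 kt

ΔP = 1010 − 908 = 102 mb.
102^0.629 ≈ 18.340.
V ≈ 6.7 × 18.340 ≈ 122.9 kt.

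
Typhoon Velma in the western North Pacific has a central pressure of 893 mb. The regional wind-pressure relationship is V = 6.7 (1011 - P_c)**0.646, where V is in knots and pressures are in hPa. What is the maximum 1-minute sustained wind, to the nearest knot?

ΔP = 1011 − 893 = 118 mb.
118^0.646 ≈ 21.799.
V ≈ 6.7 × 21.799 ≈ 146.1 kt.

146 kt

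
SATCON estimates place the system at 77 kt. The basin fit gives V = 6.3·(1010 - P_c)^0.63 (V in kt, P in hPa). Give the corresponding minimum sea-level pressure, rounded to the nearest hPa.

ΔP = (V / 6.3)^(1/0.63) = (77/6.3)^1.587.
77/6.3 = 12.222; 12.222^1.587 ≈ 53.17 hPa.
P_c = 1010 − 53.17 = 956.83 ≈ 957 hPa.

957 hPa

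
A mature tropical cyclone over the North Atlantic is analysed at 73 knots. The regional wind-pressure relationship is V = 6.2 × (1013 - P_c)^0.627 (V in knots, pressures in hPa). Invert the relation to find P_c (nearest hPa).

ΔP = (V / 6.2)^(1/0.627) = (73/6.2)^1.595.
73/6.2 = 11.774; 11.774^1.595 ≈ 51.05 hPa.
P_c = 1013 − 51.05 = 961.95 ≈ 962 hPa.

962 hPa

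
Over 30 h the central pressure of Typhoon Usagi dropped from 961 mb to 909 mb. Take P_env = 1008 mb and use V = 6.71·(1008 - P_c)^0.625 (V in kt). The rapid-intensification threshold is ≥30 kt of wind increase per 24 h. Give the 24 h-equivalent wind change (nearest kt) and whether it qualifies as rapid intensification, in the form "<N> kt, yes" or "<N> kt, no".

V₁: ΔP = 47, V ≈ 6.71 × 47^0.625 ≈ 74.44 kt.
V₂: ΔP = 99, V ≈ 6.71 × 99^0.625 ≈ 118.58 kt.
ΔV over 30 h = 44.14 kt → 24 h equivalent = 44.14 × 24/30 ≈ 35.31 kt.
35 kt ≥ 30 kt ⇒ rapid intensification.

35 kt, yes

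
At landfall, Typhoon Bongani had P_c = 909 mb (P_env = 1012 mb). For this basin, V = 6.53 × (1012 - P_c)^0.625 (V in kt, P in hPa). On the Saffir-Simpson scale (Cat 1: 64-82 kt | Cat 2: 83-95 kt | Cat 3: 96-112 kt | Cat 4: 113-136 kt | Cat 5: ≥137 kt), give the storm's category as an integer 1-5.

ΔP = 1012 − 909 = 103 mb.
V ≈ 6.53 × 103^0.625 = 6.53 × 18.11 ≈ 118 kt.
118 kt falls in the Category 4 band.

4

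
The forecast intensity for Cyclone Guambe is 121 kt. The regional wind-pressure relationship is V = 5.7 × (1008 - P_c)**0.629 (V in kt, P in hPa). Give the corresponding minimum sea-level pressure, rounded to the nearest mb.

879 mb

ΔP = (V / 5.7)^(1/0.629) = (121/5.7)^1.590.
121/5.7 = 21.228; 21.228^1.590 ≈ 128.69 mb.
P_c = 1008 − 128.69 = 879.31 ≈ 879 mb.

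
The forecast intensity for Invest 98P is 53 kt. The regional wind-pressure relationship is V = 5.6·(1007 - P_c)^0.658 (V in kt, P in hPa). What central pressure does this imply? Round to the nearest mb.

977 mb

ΔP = (V / 5.6)^(1/0.658) = (53/5.6)^1.520.
53/5.6 = 9.464; 9.464^1.520 ≈ 30.44 mb.
P_c = 1007 − 30.44 = 976.56 ≈ 977 mb.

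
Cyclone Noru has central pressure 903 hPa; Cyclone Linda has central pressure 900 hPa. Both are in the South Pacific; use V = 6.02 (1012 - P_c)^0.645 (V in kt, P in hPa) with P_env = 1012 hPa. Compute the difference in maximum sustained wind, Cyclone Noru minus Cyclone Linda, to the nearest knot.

Cyclone Noru: ΔP = 109; V ≈ 6.02 × 109^0.645 ≈ 124.09 kt.
Cyclone Linda: ΔP = 112; V ≈ 6.02 × 112^0.645 ≈ 126.28 kt.
Difference ≈ 124.09 − 126.28 = -2.19 → -2 kt.

-2 kt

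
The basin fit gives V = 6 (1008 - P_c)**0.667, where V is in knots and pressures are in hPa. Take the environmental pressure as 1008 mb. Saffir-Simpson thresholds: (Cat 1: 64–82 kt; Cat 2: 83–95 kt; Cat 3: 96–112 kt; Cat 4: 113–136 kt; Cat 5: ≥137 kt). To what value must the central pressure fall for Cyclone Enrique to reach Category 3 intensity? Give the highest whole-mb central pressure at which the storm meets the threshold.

Category 3 begins at V = 96 kt.
Required ΔP = (96/6)^(1/0.667) = 16.000^1.499 ≈ 63.87 mb.
P_c ≤ 1008 − 63.87 = 944.13, so the highest integer P_c is 944 mb.

944 mb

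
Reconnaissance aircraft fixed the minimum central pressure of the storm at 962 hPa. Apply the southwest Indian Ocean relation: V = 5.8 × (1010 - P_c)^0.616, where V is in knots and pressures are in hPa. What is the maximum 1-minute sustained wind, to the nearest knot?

ΔP = 1010 − 962 = 48 hPa.
48^0.616 ≈ 10.855.
V ≈ 5.8 × 10.855 ≈ 63.0 kt.

63 kt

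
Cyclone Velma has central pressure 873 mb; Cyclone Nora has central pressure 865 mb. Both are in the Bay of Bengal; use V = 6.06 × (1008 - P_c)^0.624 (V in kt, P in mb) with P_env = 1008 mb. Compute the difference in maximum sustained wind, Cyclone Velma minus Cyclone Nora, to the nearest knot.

-5 kt

Cyclone Velma: ΔP = 135; V ≈ 6.06 × 135^0.624 ≈ 129.36 kt.
Cyclone Nora: ΔP = 143; V ≈ 6.06 × 143^0.624 ≈ 134.09 kt.
Difference ≈ 129.36 − 134.09 = -4.73 → -5 kt.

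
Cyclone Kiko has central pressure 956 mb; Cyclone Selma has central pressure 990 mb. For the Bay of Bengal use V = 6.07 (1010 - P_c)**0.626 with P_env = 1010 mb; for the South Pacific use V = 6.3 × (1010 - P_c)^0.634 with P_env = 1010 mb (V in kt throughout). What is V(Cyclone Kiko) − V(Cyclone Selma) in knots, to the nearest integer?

Cyclone Kiko: ΔP = 54; V ≈ 6.07 × 54^0.626 ≈ 73.73 kt.
Cyclone Selma: ΔP = 20; V ≈ 6.3 × 20^0.634 ≈ 42.09 kt.
Difference ≈ 73.73 − 42.09 = 31.64 → 32 kt.

32 kt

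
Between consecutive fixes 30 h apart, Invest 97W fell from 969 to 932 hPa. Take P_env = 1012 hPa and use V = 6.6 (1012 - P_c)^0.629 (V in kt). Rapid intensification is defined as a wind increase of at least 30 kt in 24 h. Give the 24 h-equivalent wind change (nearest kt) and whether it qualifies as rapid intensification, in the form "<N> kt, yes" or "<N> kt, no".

27 kt, no

V₁: ΔP = 43, V ≈ 6.6 × 43^0.629 ≈ 70.31 kt.
V₂: ΔP = 80, V ≈ 6.6 × 80^0.629 ≈ 103.89 kt.
ΔV over 30 h = 33.58 kt → 24 h equivalent = 33.58 × 24/30 ≈ 26.86 kt.
27 kt < 30 kt ⇒ not rapid intensification.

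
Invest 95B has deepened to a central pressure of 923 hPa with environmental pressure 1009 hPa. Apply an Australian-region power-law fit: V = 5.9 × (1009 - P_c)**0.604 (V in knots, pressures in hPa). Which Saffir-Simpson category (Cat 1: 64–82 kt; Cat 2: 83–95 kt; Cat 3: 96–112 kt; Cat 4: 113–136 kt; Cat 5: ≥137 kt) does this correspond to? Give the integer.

2

ΔP = 1009 − 923 = 86 hPa.
V ≈ 5.9 × 86^0.604 = 5.9 × 14.74 ≈ 87 kt.
87 kt falls in the Category 2 band.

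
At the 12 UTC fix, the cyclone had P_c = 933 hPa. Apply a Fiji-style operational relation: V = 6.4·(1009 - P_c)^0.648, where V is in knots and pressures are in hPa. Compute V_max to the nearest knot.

ΔP = 1009 − 933 = 76 hPa.
76^0.648 ≈ 16.549.
V ≈ 6.4 × 16.549 ≈ 105.9 kt.

106 kt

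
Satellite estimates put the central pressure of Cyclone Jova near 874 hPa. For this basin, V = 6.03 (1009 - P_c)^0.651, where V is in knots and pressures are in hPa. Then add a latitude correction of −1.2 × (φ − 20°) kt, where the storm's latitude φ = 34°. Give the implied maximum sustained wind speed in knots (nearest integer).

ΔP = 1009 − 874 = 135 hPa.
135^0.651 ≈ 24.370.
V ≈ 6.03 × 24.370 ≈ 146.9 kt.
Latitude correction: −1.2 × (34 − 20) = -16.8 kt.
Corrected V ≈ 130.1 kt → 130 kt.

130 kt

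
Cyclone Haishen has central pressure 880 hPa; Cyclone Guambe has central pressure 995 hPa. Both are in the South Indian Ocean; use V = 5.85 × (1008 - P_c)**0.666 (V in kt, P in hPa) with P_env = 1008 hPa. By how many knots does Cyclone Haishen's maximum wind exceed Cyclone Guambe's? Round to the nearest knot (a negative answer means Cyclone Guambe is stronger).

116 kt

Cyclone Haishen: ΔP = 128; V ≈ 5.85 × 128^0.666 ≈ 148.10 kt.
Cyclone Guambe: ΔP = 13; V ≈ 5.85 × 13^0.666 ≈ 32.29 kt.
Difference ≈ 148.10 − 32.29 = 115.81 → 116 kt.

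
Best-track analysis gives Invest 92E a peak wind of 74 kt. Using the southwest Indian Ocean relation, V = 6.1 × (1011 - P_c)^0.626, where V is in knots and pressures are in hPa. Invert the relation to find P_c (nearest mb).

957 mb

ΔP = (V / 6.1)^(1/0.626) = (74/6.1)^1.597.
74/6.1 = 12.131; 12.131^1.597 ≈ 53.89 mb.
P_c = 1011 − 53.89 = 957.11 ≈ 957 mb.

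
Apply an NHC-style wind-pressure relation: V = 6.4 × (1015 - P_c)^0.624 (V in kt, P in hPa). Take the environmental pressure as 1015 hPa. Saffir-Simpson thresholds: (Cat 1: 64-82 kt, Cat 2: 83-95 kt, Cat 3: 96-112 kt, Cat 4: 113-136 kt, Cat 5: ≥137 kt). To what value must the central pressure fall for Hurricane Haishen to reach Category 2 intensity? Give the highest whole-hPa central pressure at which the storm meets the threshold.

954 hPa

Category 2 begins at V = 83 kt.
Required ΔP = (83/6.4)^(1/0.624) = 12.969^1.603 ≈ 60.74 hPa.
P_c ≤ 1015 − 60.74 = 954.26, so the highest integer P_c is 954 hPa.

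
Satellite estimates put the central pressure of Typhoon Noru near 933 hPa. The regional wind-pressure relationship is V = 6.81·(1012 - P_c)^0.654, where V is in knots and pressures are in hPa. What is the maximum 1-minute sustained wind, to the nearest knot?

ΔP = 1012 − 933 = 79 hPa.
79^0.654 ≈ 17.420.
V ≈ 6.81 × 17.420 ≈ 118.6 kt.

119 kt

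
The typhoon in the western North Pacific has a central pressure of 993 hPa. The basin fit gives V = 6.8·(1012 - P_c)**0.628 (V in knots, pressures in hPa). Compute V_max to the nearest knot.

43 kt

ΔP = 1012 − 993 = 19 hPa.
19^0.628 ≈ 6.354.
V ≈ 6.8 × 6.354 ≈ 43.2 kt.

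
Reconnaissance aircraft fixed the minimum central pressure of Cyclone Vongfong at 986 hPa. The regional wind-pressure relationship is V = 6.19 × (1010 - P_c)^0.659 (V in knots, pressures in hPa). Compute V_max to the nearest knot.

50 kt

ΔP = 1010 − 986 = 24 hPa.
24^0.659 ≈ 8.120.
V ≈ 6.19 × 8.120 ≈ 50.3 kt.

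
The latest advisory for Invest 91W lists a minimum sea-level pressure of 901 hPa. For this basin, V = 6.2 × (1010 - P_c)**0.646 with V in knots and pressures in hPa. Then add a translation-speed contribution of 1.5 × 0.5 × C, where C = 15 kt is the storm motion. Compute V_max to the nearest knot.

ΔP = 1010 − 901 = 109 hPa.
109^0.646 ≈ 20.710.
V ≈ 6.2 × 20.710 ≈ 128.4 kt.
Translation term: 1.5 × 0.5 × 15 = 11.25 kt.
Corrected V ≈ 139.65 kt → 140 kt.

140 kt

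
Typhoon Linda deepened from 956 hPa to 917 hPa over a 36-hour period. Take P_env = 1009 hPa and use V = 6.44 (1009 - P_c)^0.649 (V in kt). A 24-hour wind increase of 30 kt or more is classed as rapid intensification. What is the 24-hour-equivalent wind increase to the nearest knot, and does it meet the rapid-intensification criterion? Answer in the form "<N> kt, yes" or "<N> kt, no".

24 kt, no

V₁: ΔP = 53, V ≈ 6.44 × 53^0.649 ≈ 84.71 kt.
V₂: ΔP = 92, V ≈ 6.44 × 92^0.649 ≈ 121.17 kt.
ΔV over 36 h = 36.46 kt → 24 h equivalent = 36.46 × 24/36 ≈ 24.31 kt.
24 kt < 30 kt ⇒ not rapid intensification.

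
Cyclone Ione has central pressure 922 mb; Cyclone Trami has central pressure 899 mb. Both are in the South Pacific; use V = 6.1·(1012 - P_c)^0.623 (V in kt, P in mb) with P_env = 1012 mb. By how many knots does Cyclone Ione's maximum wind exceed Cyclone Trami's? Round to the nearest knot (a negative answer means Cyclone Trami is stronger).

Cyclone Ione: ΔP = 90; V ≈ 6.1 × 90^0.623 ≈ 100.65 kt.
Cyclone Trami: ΔP = 113; V ≈ 6.1 × 113^0.623 ≈ 115.98 kt.
Difference ≈ 100.65 − 115.98 = -15.33 → -15 kt.

-15 kt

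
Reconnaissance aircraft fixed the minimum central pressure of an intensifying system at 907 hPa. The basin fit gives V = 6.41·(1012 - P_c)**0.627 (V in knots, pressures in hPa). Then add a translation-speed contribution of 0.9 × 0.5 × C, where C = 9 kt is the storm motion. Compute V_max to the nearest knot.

ΔP = 1012 − 907 = 105 hPa.
105^0.627 ≈ 18.505.
V ≈ 6.41 × 18.505 ≈ 118.6 kt.
Translation term: 0.9 × 0.5 × 9 = 4.05 kt.
Corrected V ≈ 122.65 kt → 123 kt.

123 kt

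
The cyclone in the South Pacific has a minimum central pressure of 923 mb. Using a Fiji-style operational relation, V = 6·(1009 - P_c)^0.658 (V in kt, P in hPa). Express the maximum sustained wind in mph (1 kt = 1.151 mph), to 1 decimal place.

ΔP = 1009 − 923 = 86 mb.
V ≈ 6 × 86^0.658 = 6 × 18.746 ≈ 112.474 kt.
112.474 × 1.151 ≈ 129.46 mph → 129.5 mph.

129.5 mph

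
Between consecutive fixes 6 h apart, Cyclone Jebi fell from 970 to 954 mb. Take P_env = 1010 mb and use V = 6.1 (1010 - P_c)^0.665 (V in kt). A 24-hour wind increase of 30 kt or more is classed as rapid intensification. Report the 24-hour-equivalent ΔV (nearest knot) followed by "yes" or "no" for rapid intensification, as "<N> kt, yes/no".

V₁: ΔP = 40, V ≈ 6.1 × 40^0.665 ≈ 70.91 kt.
V₂: ΔP = 56, V ≈ 6.1 × 56^0.665 ≈ 88.69 kt.
ΔV over 6 h = 17.78 kt → 24 h equivalent = 17.78 × 24/6 ≈ 71.12 kt.
71 kt ≥ 30 kt ⇒ rapid intensification.

71 kt, yes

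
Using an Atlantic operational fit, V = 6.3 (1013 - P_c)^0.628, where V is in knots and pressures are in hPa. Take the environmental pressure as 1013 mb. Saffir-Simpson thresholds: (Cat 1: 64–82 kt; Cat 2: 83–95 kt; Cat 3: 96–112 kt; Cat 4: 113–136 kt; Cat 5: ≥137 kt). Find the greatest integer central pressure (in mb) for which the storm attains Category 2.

Category 2 begins at V = 83 kt.
Required ΔP = (83/6.3)^(1/0.628) = 13.175^1.592 ≈ 60.68 mb.
P_c ≤ 1013 − 60.68 = 952.32, so the highest integer P_c is 952 mb.

952 mb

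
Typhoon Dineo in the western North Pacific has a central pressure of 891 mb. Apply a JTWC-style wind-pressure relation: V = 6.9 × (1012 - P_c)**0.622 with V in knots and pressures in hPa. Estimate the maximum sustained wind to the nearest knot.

136 kt

ΔP = 1012 − 891 = 121 mb.
121^0.622 ≈ 19.747.
V ≈ 6.9 × 19.747 ≈ 136.3 kt.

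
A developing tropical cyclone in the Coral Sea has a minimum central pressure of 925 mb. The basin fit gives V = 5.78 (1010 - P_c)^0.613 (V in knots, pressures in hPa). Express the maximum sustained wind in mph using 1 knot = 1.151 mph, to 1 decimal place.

101.3 mph

ΔP = 1010 − 925 = 85 mb.
V ≈ 5.78 × 85^0.613 = 5.78 × 15.231 ≈ 88.036 kt.
88.036 × 1.151 ≈ 101.33 mph → 101.3 mph.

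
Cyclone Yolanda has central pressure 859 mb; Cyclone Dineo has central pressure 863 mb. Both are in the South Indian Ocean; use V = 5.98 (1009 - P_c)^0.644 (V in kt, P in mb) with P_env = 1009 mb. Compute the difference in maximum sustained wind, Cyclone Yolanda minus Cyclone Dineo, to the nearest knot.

3 kt

Cyclone Yolanda: ΔP = 150; V ≈ 5.98 × 150^0.644 ≈ 150.70 kt.
Cyclone Dineo: ΔP = 146; V ≈ 5.98 × 146^0.644 ≈ 148.10 kt.
Difference ≈ 150.70 − 148.10 = 2.60 → 3 kt.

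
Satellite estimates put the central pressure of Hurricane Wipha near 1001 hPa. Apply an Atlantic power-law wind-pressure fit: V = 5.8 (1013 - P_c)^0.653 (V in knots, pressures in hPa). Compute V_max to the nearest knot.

ΔP = 1013 − 1001 = 12 hPa.
12^0.653 ≈ 5.066.
V ≈ 5.8 × 5.066 ≈ 29.4 kt.

29 kt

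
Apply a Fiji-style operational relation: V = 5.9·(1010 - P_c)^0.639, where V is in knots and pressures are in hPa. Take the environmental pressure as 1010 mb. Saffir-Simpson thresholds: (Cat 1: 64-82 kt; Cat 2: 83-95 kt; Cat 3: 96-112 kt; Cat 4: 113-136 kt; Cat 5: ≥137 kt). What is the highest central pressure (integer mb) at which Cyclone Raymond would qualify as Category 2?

947 mb

Category 2 begins at V = 83 kt.
Required ΔP = (83/5.9)^(1/0.639) = 14.068^1.565 ≈ 62.65 mb.
P_c ≤ 1010 − 62.65 = 947.35, so the highest integer P_c is 947 mb.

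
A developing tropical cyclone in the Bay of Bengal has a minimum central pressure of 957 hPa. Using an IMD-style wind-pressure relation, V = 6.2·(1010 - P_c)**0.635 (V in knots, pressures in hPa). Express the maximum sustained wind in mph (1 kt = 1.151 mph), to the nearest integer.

89 mph

ΔP = 1010 − 957 = 53 hPa.
V ≈ 6.2 × 53^0.635 = 6.2 × 12.443 ≈ 77.145 kt.
77.145 × 1.151 ≈ 88.79 mph → 89 mph.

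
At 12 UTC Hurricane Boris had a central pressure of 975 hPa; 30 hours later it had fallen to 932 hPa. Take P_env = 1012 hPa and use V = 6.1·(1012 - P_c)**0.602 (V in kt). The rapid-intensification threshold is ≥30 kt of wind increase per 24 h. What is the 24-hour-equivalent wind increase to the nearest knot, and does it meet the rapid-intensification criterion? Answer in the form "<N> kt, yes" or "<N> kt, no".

V₁: ΔP = 37, V ≈ 6.1 × 37^0.602 ≈ 53.63 kt.
V₂: ΔP = 80, V ≈ 6.1 × 80^0.602 ≈ 85.31 kt.
ΔV over 30 h = 31.68 kt → 24 h equivalent = 31.68 × 24/30 ≈ 25.34 kt.
25 kt < 30 kt ⇒ not rapid intensification.

25 kt, no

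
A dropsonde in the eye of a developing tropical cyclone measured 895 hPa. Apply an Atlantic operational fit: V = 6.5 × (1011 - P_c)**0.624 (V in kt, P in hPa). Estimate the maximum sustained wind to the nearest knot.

126 kt

ΔP = 1011 − 895 = 116 hPa.
116^0.624 ≈ 19.419.
V ≈ 6.5 × 19.419 ≈ 126.2 kt.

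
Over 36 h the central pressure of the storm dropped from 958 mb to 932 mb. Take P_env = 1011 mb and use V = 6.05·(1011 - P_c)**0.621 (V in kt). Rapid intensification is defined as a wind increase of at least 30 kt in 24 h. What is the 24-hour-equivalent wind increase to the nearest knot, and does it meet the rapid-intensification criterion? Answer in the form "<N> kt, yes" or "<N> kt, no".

V₁: ΔP = 53, V ≈ 6.05 × 53^0.621 ≈ 71.21 kt.
V₂: ΔP = 79, V ≈ 6.05 × 79^0.621 ≈ 91.24 kt.
ΔV over 36 h = 20.03 kt → 24 h equivalent = 20.03 × 24/36 ≈ 13.35 kt.
13 kt < 30 kt ⇒ not rapid intensification.

13 kt, no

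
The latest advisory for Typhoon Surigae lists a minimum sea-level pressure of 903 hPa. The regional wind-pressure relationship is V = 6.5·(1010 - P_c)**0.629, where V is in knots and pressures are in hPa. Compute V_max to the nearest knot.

ΔP = 1010 − 903 = 107 hPa.
107^0.629 ≈ 18.901.
V ≈ 6.5 × 18.901 ≈ 122.9 kt.

123 kt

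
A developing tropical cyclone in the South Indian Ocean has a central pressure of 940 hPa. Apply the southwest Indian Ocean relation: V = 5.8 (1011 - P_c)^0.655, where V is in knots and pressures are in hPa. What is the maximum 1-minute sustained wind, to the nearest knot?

95 kt

ΔP = 1011 − 940 = 71 hPa.
71^0.655 ≈ 16.315.
V ≈ 5.8 × 16.315 ≈ 94.6 kt.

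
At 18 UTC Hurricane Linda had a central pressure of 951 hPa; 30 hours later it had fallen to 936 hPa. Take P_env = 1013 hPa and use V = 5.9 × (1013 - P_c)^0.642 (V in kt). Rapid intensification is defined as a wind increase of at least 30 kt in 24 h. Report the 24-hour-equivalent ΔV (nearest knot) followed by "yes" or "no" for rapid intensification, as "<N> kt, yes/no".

V₁: ΔP = 62, V ≈ 5.9 × 62^0.642 ≈ 83.48 kt.
V₂: ΔP = 77, V ≈ 5.9 × 77^0.642 ≈ 95.94 kt.
ΔV over 30 h = 12.46 kt → 24 h equivalent = 12.46 × 24/30 ≈ 9.97 kt.
10 kt < 30 kt ⇒ not rapid intensification.

10 kt, no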